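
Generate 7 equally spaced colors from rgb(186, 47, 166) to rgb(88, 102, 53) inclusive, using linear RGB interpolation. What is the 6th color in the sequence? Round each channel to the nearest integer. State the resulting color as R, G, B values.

(104, 93, 72)

With 7 swatches and endpoints inclusive, swatch 6 sits at t = (6 − 1)/(7 − 1) = 5/6 ≈ 0.8333.
R = 186 + 0.8333 × (88 − 186) = 104.337 → 104
G = 47 + 0.8333 × (102 − 47) = 92.832 → 93
B = 166 + 0.8333 × (53 − 166) = 71.837 → 72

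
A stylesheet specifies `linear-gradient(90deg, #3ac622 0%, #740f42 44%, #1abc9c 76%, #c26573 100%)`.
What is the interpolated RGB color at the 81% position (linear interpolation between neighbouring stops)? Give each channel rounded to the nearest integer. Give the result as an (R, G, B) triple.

(61, 170, 147)

81% lies between the 76% and 100% stops, so the local fraction is t = (81 − 76)/(100 − 76) = 5/24 ≈ 0.2083.
#1abc9c → (26, 188, 156); #c26573 → (194, 101, 115).
R = 26 + 0.2083 × (194 − 26) = 60.994 → 61
G = 188 + 0.2083 × (101 − 188) = 169.878 → 170
B = 156 + 0.2083 × (115 − 156) = 147.46 → 147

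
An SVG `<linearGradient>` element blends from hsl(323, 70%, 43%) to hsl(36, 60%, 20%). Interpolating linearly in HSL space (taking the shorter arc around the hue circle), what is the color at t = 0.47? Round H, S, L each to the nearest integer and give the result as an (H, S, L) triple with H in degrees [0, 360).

(357, 65, 32)

Hue: 36 − 323 = -287°, but |-287| > 180 so the shorter arc goes the other way: Δh = -287 + 360 = 73°.
H = 323 + 0.47 × (73) = 357.31 → 357°
S = 70 + 0.47 × (60 − 70) = 65.3 → 65%
L = 43 + 0.47 × (20 − 43) = 32.19 → 32%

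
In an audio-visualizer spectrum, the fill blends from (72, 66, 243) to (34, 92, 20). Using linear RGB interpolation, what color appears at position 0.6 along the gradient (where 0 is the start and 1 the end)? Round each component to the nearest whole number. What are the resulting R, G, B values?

(49, 82, 109)

R = 72 + 0.6 × (34 − 72) = 72 + 0.6 × -38 = 49.2 → 49
G = 66 + 0.6 × (92 − 66) = 66 + 0.6 × 26 = 81.6 → 82
B = 243 + 0.6 × (20 − 243) = 243 + 0.6 × -223 = 109.2 → 109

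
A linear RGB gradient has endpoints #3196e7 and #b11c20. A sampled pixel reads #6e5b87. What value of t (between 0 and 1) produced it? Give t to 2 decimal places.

Invert the lerp on the B channel (largest span, 199): t = (135 − 231) / (32 − 231) = -96/-199 = 0.48241.
Check on R: (110 − 49)/(177 − 49) = 0.4766 ✓

0.48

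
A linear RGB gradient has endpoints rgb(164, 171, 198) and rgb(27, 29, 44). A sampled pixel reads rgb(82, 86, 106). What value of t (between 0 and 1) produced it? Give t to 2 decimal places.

0.60

Invert the lerp on the B channel (largest span, 154): t = (106 − 198) / (44 − 198) = -92/-154 = 0.5974.
Check on R: (82 − 164)/(27 − 164) = 0.5985 ✓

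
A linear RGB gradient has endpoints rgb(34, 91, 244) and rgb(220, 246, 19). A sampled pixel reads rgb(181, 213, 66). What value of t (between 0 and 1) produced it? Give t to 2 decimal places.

Invert the lerp on the B channel (largest span, 225): t = (66 − 244) / (19 − 244) = -178/-225 = 0.79111.
Check on R: (181 − 34)/(220 − 34) = 0.7903 ✓

0.79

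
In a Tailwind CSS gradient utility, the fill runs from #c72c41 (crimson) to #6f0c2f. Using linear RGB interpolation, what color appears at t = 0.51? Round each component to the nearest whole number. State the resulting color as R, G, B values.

(154, 28, 56)

#c72c41 → (199, 44, 65); #6f0c2f → (111, 12, 47).
R = 199 + 0.51 × (111 − 199) = 199 + 0.51 × -88 = 154.12 → 154
G = 44 + 0.51 × (12 − 44) = 44 + 0.51 × -32 = 27.68 → 28
B = 65 + 0.51 × (47 − 65) = 65 + 0.51 × -18 = 55.82 → 56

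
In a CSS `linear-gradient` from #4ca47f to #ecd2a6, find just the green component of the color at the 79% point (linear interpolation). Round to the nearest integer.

200

G₁ = 164 (from #4ca47f), G₂ = 210 (from #ecd2a6).
G = 164 + 0.79 × (210 − 164) = 200.34 → 200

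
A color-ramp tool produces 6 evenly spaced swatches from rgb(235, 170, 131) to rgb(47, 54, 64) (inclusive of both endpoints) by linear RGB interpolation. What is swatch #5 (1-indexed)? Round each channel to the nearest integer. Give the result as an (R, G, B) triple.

With 6 swatches and endpoints inclusive, swatch 5 sits at t = (5 − 1)/(6 − 1) = 4/5 ≈ 0.8.
R = 235 + 0.8 × (47 − 235) = 84.6 → 85
G = 170 + 0.8 × (54 − 170) = 77.2 → 77
B = 131 + 0.8 × (64 − 131) = 77.4 → 77

(85, 77, 77)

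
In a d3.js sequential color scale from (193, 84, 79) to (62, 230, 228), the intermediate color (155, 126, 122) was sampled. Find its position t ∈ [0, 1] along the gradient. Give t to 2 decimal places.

0.29

Invert the lerp on the B channel (largest span, 149): t = (122 − 79) / (228 − 79) = 43/149 = 0.28859.
Check on R: (155 − 193)/(62 − 193) = 0.2901 ✓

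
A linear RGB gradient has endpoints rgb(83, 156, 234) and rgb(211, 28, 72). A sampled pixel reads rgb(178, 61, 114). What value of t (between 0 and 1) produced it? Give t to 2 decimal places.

Invert the lerp on the B channel (largest span, 162): t = (114 − 234) / (72 − 234) = -120/-162 = 0.74074.
Check on R: (178 − 83)/(211 − 83) = 0.7422 ✓

0.74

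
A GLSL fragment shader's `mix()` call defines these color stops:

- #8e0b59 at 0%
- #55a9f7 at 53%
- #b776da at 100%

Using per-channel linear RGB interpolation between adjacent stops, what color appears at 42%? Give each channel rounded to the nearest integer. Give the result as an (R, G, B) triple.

(97, 136, 214)

42% lies between the 0% and 53% stops, so the local fraction is t = (42 − 0)/(53 − 0) = 42/53 ≈ 0.7925.
#8e0b59 → (142, 11, 89); #55a9f7 → (85, 169, 247).
R = 142 + 0.7925 × (85 − 142) = 96.828 → 97
G = 11 + 0.7925 × (169 − 11) = 136.215 → 136
B = 89 + 0.7925 × (247 − 89) = 214.215 → 214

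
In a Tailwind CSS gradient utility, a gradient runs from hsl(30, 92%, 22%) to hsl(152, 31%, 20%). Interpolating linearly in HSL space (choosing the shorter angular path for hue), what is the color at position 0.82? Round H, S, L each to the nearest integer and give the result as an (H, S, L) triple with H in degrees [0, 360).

(130, 42, 20)

Hue arc: Δh = 152 − 30 = 122° (|Δh| ≤ 180, already the shorter path).
H = 30 + 0.82 × (122) = 130.04 → 130°
S = 92 + 0.82 × (31 − 92) = 41.98 → 42%
L = 22 + 0.82 × (20 − 22) = 20.36 → 20%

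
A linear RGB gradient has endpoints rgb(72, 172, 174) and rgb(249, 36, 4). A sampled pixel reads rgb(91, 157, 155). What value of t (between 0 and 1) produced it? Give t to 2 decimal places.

Invert the lerp on the R channel (largest span, 177): t = (91 − 72) / (249 − 72) = 19/177 = 0.10734.
Check on G: (157 − 172)/(36 − 172) = 0.1103 ✓

0.11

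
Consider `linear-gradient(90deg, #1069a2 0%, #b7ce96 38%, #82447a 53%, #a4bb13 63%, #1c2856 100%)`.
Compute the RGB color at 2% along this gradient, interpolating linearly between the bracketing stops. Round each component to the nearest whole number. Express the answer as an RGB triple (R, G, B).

(25, 110, 161)

2% lies between the 0% and 38% stops, so the local fraction is t = (2 − 0)/(38 − 0) = 2/38 ≈ 0.0526.
#1069a2 → (16, 105, 162); #b7ce96 → (183, 206, 150).
R = 16 + 0.0526 × (183 − 16) = 24.784 → 25
G = 105 + 0.0526 × (206 − 105) = 110.313 → 110
B = 162 + 0.0526 × (150 − 162) = 161.369 → 161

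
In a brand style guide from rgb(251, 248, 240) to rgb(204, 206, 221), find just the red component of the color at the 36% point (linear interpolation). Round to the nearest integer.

R = 251 + 0.36 × (204 − 251) = 234.08 → 234

234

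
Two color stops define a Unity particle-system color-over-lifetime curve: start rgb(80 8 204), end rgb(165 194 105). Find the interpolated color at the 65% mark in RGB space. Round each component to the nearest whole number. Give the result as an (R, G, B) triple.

(135, 129, 140)

65% corresponds to t = 0.65.
R = 80 + 0.65 × (165 − 80) = 80 + 0.65 × 85 = 135.25 → 135
G = 8 + 0.65 × (194 − 8) = 8 + 0.65 × 186 = 128.9 → 129
B = 204 + 0.65 × (105 − 204) = 204 + 0.65 × -99 = 139.65 → 140
So the blended color is (135, 129, 140), about #87818c.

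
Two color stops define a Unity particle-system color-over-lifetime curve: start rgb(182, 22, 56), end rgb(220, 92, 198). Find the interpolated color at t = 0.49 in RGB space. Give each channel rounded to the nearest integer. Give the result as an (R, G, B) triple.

(201, 56, 126)

R = 182 + 0.49 × (220 − 182) = 182 + 0.49 × 38 = 200.62 → 201
G = 22 + 0.49 × (92 − 22) = 22 + 0.49 × 70 = 56.3 → 56
B = 56 + 0.49 × (198 − 56) = 56 + 0.49 × 142 = 125.58 → 126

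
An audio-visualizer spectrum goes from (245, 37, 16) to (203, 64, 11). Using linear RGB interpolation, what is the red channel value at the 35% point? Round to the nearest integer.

230

R = 245 + 0.35 × (203 − 245) = 230.3 → 230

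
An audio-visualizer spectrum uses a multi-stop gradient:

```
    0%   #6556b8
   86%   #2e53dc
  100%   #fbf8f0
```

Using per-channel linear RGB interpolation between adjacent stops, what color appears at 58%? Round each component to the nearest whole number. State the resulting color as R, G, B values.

(64, 84, 208)

58% lies between the 0% and 86% stops, so the local fraction is t = (58 − 0)/(86 − 0) = 58/86 ≈ 0.6744.
#6556b8 → (101, 86, 184); #2e53dc → (46, 83, 220).
R = 101 + 0.6744 × (46 − 101) = 63.908 → 64
G = 86 + 0.6744 × (83 − 86) = 83.977 → 84
B = 184 + 0.6744 × (220 − 184) = 208.278 → 208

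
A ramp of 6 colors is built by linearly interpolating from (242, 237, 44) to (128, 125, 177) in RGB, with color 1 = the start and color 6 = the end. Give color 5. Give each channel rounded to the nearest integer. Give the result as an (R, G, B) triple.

With 6 swatches and endpoints inclusive, swatch 5 sits at t = (5 − 1)/(6 − 1) = 4/5 ≈ 0.8.
R = 242 + 0.8 × (128 − 242) = 150.8 → 151
G = 237 + 0.8 × (125 − 237) = 147.4 → 147
B = 44 + 0.8 × (177 − 44) = 150.4 → 150

(151, 147, 150)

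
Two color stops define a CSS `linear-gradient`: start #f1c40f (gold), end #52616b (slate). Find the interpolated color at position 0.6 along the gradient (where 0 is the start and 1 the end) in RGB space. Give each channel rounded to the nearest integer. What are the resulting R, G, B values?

(146, 137, 70)

#f1c40f → (241, 196, 15); #52616b → (82, 97, 107).
R = 241 + 0.6 × (82 − 241) = 241 + 0.6 × -159 = 145.6 → 146
G = 196 + 0.6 × (97 − 196) = 196 + 0.6 × -99 = 136.6 → 137
B = 15 + 0.6 × (107 − 15) = 15 + 0.6 × 92 = 70.2 → 70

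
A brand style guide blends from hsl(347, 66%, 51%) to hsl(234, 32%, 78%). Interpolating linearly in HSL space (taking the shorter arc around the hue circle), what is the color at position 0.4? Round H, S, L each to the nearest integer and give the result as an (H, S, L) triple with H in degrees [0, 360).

Hue arc: Δh = 234 − 347 = -113° (|Δh| ≤ 180, already the shorter path).
H = 347 + 0.4 × (-113) = 301.8 → 302°
S = 66 + 0.4 × (32 − 66) = 52.4 → 52%
L = 51 + 0.4 × (78 − 51) = 61.8 → 62%

(302, 52, 62)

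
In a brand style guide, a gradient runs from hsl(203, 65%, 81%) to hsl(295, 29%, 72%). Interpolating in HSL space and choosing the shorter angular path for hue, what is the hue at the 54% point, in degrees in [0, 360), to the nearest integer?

253

Hue arc: Δh = 295 − 203 = 92° (|Δh| ≤ 180, already the shorter path).
H = 203 + 0.54 × (92) = 252.68 → 253°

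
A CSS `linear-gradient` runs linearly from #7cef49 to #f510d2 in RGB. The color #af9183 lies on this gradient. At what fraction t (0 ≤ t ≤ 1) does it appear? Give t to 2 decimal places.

0.42

Invert the lerp on the G channel (largest span, 223): t = (145 − 239) / (16 − 239) = -94/-223 = 0.42152.
Check on R: (175 − 124)/(245 − 124) = 0.4215 ✓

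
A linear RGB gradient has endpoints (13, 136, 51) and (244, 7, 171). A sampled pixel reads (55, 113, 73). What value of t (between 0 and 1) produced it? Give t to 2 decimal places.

0.18

Invert the lerp on the R channel (largest span, 231): t = (55 − 13) / (244 − 13) = 42/231 = 0.18182.
Check on G: (113 − 136)/(7 − 136) = 0.1783 ✓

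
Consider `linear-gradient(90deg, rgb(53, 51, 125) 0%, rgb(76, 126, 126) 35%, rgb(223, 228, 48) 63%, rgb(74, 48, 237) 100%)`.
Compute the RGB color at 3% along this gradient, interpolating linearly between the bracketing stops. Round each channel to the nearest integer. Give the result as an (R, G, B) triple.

(55, 57, 125)

3% lies between the 0% and 35% stops, so the local fraction is t = (3 − 0)/(35 − 0) = 3/35 ≈ 0.0857.
R = 53 + 0.0857 × (76 − 53) = 54.971 → 55
G = 51 + 0.0857 × (126 − 51) = 57.428 → 57
B = 125 + 0.0857 × (126 − 125) = 125.086 → 125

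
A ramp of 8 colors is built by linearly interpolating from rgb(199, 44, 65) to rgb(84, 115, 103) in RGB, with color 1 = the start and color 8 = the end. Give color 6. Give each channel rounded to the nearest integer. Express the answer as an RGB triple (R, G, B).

(117, 95, 92)

With 8 swatches and endpoints inclusive, swatch 6 sits at t = (6 − 1)/(8 − 1) = 5/7 ≈ 0.7143.
R = 199 + 0.7143 × (84 − 199) = 116.855 → 117
G = 44 + 0.7143 × (115 − 44) = 94.715 → 95
B = 65 + 0.7143 × (103 − 65) = 92.143 → 92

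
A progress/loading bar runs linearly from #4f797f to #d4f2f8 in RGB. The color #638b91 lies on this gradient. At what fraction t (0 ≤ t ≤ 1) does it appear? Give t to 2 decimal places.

Invert the lerp on the R channel (largest span, 133): t = (99 − 79) / (212 − 79) = 20/133 = 0.15038.
Check on G: (139 − 121)/(242 − 121) = 0.1488 ✓

0.15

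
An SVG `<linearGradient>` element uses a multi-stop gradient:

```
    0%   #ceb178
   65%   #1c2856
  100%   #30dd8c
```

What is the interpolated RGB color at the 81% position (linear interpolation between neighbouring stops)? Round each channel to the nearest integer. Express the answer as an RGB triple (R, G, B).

(37, 123, 111)

81% lies between the 65% and 100% stops, so the local fraction is t = (81 − 65)/(100 − 65) = 16/35 ≈ 0.4571.
#1c2856 → (28, 40, 86); #30dd8c → (48, 221, 140).
R = 28 + 0.4571 × (48 − 28) = 37.142 → 37
G = 40 + 0.4571 × (221 − 40) = 122.735 → 123
B = 86 + 0.4571 × (140 − 86) = 110.683 → 111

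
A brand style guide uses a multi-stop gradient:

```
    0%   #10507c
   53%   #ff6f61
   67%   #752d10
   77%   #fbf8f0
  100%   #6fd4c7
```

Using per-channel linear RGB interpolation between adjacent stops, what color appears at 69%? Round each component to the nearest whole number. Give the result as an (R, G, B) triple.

(144, 86, 61)

69% lies between the 67% and 77% stops, so the local fraction is t = (69 − 67)/(77 − 67) = 2/10 ≈ 0.2.
#752d10 → (117, 45, 16); #fbf8f0 → (251, 248, 240).
R = 117 + 0.2 × (251 − 117) = 143.8 → 144
G = 45 + 0.2 × (248 − 45) = 85.6 → 86
B = 16 + 0.2 × (240 − 16) = 60.8 → 61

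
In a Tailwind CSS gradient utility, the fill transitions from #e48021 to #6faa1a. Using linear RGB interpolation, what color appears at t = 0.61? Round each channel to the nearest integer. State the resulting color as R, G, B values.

#e48021 → (228, 128, 33); #6faa1a → (111, 170, 26).
R = 228 + 0.61 × (111 − 228) = 228 + 0.61 × -117 = 156.63 → 157
G = 128 + 0.61 × (170 − 128) = 128 + 0.61 × 42 = 153.62 → 154
B = 33 + 0.61 × (26 − 33) = 33 + 0.61 × -7 = 28.73 → 29

(157, 154, 29)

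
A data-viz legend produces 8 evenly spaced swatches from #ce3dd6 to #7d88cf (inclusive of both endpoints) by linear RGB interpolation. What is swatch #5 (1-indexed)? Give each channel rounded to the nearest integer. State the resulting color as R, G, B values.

With 8 swatches and endpoints inclusive, swatch 5 sits at t = (5 − 1)/(8 − 1) = 4/7 ≈ 0.5714.
#ce3dd6 → (206, 61, 214); #7d88cf → (125, 136, 207).
R = 206 + 0.5714 × (125 − 206) = 159.717 → 160
G = 61 + 0.5714 × (136 − 61) = 103.855 → 104
B = 214 + 0.5714 × (207 − 214) = 210 → 210

(160, 104, 210)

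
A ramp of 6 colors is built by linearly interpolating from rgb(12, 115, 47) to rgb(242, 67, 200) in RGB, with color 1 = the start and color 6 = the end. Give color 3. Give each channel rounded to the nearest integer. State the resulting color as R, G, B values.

(104, 96, 108)

With 6 swatches and endpoints inclusive, swatch 3 sits at t = (3 − 1)/(6 − 1) = 2/5 ≈ 0.4.
R = 12 + 0.4 × (242 − 12) = 104 → 104
G = 115 + 0.4 × (67 − 115) = 95.8 → 96
B = 47 + 0.4 × (200 − 47) = 108.2 → 108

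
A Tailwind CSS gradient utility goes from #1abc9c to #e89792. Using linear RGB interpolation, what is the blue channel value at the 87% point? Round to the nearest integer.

B₁ = 156 (from #1abc9c), B₂ = 146 (from #e89792).
B = 156 + 0.87 × (146 − 156) = 147.3 → 147

147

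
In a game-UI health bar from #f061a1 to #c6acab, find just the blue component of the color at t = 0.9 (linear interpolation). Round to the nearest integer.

B₁ = 161 (from #f061a1), B₂ = 171 (from #c6acab).
B = 161 + 0.9 × (171 − 161) = 170 → 170

170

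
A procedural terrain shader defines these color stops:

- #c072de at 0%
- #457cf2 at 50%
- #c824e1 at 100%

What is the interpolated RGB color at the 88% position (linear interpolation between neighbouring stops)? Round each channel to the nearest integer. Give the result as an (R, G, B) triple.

88% lies between the 50% and 100% stops, so the local fraction is t = (88 − 50)/(100 − 50) = 38/50 ≈ 0.76.
#457cf2 → (69, 124, 242); #c824e1 → (200, 36, 225).
R = 69 + 0.76 × (200 − 69) = 168.56 → 169
G = 124 + 0.76 × (36 − 124) = 57.12 → 57
B = 242 + 0.76 × (225 − 242) = 229.08 → 229

(169, 57, 229)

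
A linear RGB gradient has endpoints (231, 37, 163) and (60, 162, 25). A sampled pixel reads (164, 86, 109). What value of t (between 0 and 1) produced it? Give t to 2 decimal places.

Invert the lerp on the R channel (largest span, 171): t = (164 − 231) / (60 − 231) = -67/-171 = 0.39181.
Check on G: (86 − 37)/(162 − 37) = 0.392 ✓

0.39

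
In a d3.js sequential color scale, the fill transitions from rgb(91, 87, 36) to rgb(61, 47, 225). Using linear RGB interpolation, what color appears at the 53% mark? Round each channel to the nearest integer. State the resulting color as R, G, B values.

53% corresponds to t = 0.53.
R = 91 + 0.53 × (61 − 91) = 91 + 0.53 × -30 = 75.1 → 75
G = 87 + 0.53 × (47 − 87) = 87 + 0.53 × -40 = 65.8 → 66
B = 36 + 0.53 × (225 − 36) = 36 + 0.53 × 189 = 136.17 → 136
So the blended color is (75, 66, 136), about #4b4288.

(75, 66, 136)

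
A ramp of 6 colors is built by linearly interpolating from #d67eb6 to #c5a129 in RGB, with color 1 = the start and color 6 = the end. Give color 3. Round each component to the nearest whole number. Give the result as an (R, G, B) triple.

With 6 swatches and endpoints inclusive, swatch 3 sits at t = (3 − 1)/(6 − 1) = 2/5 ≈ 0.4.
#d67eb6 → (214, 126, 182); #c5a129 → (197, 161, 41).
R = 214 + 0.4 × (197 − 214) = 207.2 → 207
G = 126 + 0.4 × (161 − 126) = 140 → 140
B = 182 + 0.4 × (41 − 182) = 125.6 → 126

(207, 140, 126)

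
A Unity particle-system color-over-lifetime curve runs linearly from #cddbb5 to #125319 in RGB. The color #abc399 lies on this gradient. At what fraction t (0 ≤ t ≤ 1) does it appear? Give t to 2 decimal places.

Invert the lerp on the R channel (largest span, 187): t = (171 − 205) / (18 − 205) = -34/-187 = 0.18182.
Check on G: (195 − 219)/(83 − 219) = 0.1765 ✓

0.18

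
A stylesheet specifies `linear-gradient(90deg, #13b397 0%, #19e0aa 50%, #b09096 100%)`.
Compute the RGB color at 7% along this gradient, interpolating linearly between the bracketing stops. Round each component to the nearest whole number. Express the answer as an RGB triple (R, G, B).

(20, 185, 154)

7% lies between the 0% and 50% stops, so the local fraction is t = (7 − 0)/(50 − 0) = 7/50 ≈ 0.14.
#13b397 → (19, 179, 151); #19e0aa → (25, 224, 170).
R = 19 + 0.14 × (25 − 19) = 19.84 → 20
G = 179 + 0.14 × (224 − 179) = 185.3 → 185
B = 151 + 0.14 × (170 − 151) = 153.66 → 154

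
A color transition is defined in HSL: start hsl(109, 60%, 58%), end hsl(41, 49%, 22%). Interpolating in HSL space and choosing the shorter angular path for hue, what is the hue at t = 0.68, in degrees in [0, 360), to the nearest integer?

Hue arc: Δh = 41 − 109 = -68° (|Δh| ≤ 180, already the shorter path).
H = 109 + 0.68 × (-68) = 62.76 → 63°

63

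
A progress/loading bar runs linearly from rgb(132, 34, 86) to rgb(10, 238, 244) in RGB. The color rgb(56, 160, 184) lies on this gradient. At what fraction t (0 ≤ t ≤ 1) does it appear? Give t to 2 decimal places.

0.62

Invert the lerp on the G channel (largest span, 204): t = (160 − 34) / (238 − 34) = 126/204 = 0.61765.
Check on R: (56 − 132)/(10 − 132) = 0.623 ✓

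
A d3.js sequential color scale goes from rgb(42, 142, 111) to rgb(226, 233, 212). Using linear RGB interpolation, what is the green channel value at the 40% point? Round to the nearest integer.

178

G = 142 + 0.4 × (233 − 142) = 178.4 → 178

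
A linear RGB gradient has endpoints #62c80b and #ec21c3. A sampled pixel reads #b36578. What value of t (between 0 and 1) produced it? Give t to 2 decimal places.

0.59

Invert the lerp on the B channel (largest span, 184): t = (120 − 11) / (195 − 11) = 109/184 = 0.59239.
Check on R: (179 − 98)/(236 − 98) = 0.587 ✓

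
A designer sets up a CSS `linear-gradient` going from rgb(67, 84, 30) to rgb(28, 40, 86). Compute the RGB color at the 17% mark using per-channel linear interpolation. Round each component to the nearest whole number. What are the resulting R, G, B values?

(60, 77, 40)

17% corresponds to t = 0.17.
R = 67 + 0.17 × (28 − 67) = 67 + 0.17 × -39 = 60.37 → 60
G = 84 + 0.17 × (40 − 84) = 84 + 0.17 × -44 = 76.52 → 77
B = 30 + 0.17 × (86 − 30) = 30 + 0.17 × 56 = 39.52 → 40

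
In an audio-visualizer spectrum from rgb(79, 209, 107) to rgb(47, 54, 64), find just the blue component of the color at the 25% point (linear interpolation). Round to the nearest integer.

B = 107 + 0.25 × (64 − 107) = 96.25 → 96

96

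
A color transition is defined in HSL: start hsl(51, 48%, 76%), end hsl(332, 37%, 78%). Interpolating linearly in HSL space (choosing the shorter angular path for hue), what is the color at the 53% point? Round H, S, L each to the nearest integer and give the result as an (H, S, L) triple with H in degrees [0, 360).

Hue: 332 − 51 = 281°, but |281| > 180 so the shorter arc goes the other way: Δh = 281 − 360 = -79°.
H = 51 + 0.53 × (-79) = 9.13 → 9°
S = 48 + 0.53 × (37 − 48) = 42.17 → 42%
L = 76 + 0.53 × (78 − 76) = 77.06 → 77%

(9, 42, 77)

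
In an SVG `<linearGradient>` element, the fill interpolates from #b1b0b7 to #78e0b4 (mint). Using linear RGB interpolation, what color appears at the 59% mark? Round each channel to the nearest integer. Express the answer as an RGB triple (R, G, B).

#b1b0b7 → (177, 176, 183); #78e0b4 → (120, 224, 180).
59% corresponds to t = 0.59.
R = 177 + 0.59 × (120 − 177) = 177 + 0.59 × -57 = 143.37 → 143
G = 176 + 0.59 × (224 − 176) = 176 + 0.59 × 48 = 204.32 → 204
B = 183 + 0.59 × (180 − 183) = 183 + 0.59 × -3 = 181.23 → 181

(143, 204, 181)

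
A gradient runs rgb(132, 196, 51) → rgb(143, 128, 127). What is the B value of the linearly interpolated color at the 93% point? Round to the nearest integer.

122

B = 51 + 0.93 × (127 − 51) = 121.68 → 122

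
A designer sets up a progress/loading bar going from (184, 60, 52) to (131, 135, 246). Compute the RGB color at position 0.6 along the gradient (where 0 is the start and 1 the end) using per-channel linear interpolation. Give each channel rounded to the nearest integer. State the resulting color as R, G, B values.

(152, 105, 168)

R = 184 + 0.6 × (131 − 184) = 184 + 0.6 × -53 = 152.2 → 152
G = 60 + 0.6 × (135 − 60) = 60 + 0.6 × 75 = 105 → 105
B = 52 + 0.6 × (246 − 52) = 52 + 0.6 × 194 = 168.4 → 168
So the blended color is (152, 105, 168), about #9869a8.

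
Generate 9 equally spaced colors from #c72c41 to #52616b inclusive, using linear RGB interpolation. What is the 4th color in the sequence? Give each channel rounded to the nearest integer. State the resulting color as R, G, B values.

(155, 64, 81)

With 9 swatches and endpoints inclusive, swatch 4 sits at t = (4 − 1)/(9 − 1) = 3/8 ≈ 0.375.
#c72c41 → (199, 44, 65); #52616b → (82, 97, 107).
R = 199 + 0.375 × (82 − 199) = 155.125 → 155
G = 44 + 0.375 × (97 − 44) = 63.875 → 64
B = 65 + 0.375 × (107 − 65) = 80.75 → 81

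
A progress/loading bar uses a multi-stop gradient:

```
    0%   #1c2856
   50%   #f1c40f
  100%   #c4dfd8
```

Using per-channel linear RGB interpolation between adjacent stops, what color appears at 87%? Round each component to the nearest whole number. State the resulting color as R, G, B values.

87% lies between the 50% and 100% stops, so the local fraction is t = (87 − 50)/(100 − 50) = 37/50 ≈ 0.74.
#f1c40f → (241, 196, 15); #c4dfd8 → (196, 223, 216).
R = 241 + 0.74 × (196 − 241) = 207.7 → 208
G = 196 + 0.74 × (223 − 196) = 215.98 → 216
B = 15 + 0.74 × (216 − 15) = 163.74 → 164

(208, 216, 164)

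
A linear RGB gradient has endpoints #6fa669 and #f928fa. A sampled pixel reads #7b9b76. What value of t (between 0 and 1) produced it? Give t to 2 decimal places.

Invert the lerp on the B channel (largest span, 145): t = (118 − 105) / (250 − 105) = 13/145 = 0.089655.
Check on R: (123 − 111)/(249 − 111) = 0.08696 ✓

0.09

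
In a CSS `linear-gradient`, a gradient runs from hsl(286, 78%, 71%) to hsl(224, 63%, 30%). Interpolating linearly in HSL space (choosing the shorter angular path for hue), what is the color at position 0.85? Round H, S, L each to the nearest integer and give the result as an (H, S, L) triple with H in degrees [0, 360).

Hue arc: Δh = 224 − 286 = -62° (|Δh| ≤ 180, already the shorter path).
H = 286 + 0.85 × (-62) = 233.3 → 233°
S = 78 + 0.85 × (63 − 78) = 65.25 → 65%
L = 71 + 0.85 × (30 − 71) = 36.15 → 36%

(233, 65, 36)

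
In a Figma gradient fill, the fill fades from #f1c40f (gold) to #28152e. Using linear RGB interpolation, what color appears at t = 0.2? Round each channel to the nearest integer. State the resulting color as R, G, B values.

(201, 161, 21)

#f1c40f → (241, 196, 15); #28152e → (40, 21, 46).
R = 241 + 0.2 × (40 − 241) = 241 + 0.2 × -201 = 200.8 → 201
G = 196 + 0.2 × (21 − 196) = 196 + 0.2 × -175 = 161 → 161
B = 15 + 0.2 × (46 − 15) = 15 + 0.2 × 31 = 21.2 → 21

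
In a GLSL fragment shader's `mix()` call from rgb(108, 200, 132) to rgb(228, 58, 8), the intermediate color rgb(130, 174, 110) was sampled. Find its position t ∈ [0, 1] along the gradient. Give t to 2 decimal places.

Invert the lerp on the G channel (largest span, 142): t = (174 − 200) / (58 − 200) = -26/-142 = 0.1831.
Check on R: (130 − 108)/(228 − 108) = 0.1833 ✓

0.18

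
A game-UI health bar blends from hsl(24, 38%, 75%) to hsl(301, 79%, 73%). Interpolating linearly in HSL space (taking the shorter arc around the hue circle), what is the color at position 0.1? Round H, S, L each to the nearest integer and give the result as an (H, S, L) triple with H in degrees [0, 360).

(16, 42, 75)

Hue: 301 − 24 = 277°, but |277| > 180 so the shorter arc goes the other way: Δh = 277 − 360 = -83°.
H = 24 + 0.1 × (-83) = 15.7 → 16°
S = 38 + 0.1 × (79 − 38) = 42.1 → 42%
L = 75 + 0.1 × (73 − 75) = 74.8 → 75%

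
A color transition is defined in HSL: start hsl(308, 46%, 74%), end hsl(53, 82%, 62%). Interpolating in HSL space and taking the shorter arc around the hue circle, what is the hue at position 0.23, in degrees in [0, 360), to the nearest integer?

Hue: 53 − 308 = -255°, but |-255| > 180 so the shorter arc goes the other way: Δh = -255 + 360 = 105°.
H = 308 + 0.23 × (105) = 332.15 → 332°

332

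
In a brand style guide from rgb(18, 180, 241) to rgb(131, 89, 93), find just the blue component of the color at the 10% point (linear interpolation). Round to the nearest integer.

226

B = 241 + 0.1 × (93 − 241) = 226.2 → 226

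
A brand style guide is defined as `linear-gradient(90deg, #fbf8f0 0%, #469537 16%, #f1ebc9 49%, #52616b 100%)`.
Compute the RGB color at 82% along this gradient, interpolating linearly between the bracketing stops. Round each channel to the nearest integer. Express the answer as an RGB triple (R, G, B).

(138, 146, 140)

82% lies between the 49% and 100% stops, so the local fraction is t = (82 − 49)/(100 − 49) = 33/51 ≈ 0.6471.
#f1ebc9 → (241, 235, 201); #52616b → (82, 97, 107).
R = 241 + 0.6471 × (82 − 241) = 138.111 → 138
G = 235 + 0.6471 × (97 − 235) = 145.7 → 146
B = 201 + 0.6471 × (107 − 201) = 140.173 → 140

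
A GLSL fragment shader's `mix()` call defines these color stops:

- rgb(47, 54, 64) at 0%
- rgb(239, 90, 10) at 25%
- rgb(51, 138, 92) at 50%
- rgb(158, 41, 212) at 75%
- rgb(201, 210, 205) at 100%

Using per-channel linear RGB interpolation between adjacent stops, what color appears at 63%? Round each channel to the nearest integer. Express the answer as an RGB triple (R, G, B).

(107, 88, 154)

63% lies between the 50% and 75% stops, so the local fraction is t = (63 − 50)/(75 − 50) = 13/25 ≈ 0.52.
R = 51 + 0.52 × (158 − 51) = 106.64 → 107
G = 138 + 0.52 × (41 − 138) = 87.56 → 88
B = 92 + 0.52 × (212 − 92) = 154.4 → 154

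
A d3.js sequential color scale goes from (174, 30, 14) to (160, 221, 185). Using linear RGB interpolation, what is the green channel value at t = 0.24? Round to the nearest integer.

G = 30 + 0.24 × (221 − 30) = 75.84 → 76

76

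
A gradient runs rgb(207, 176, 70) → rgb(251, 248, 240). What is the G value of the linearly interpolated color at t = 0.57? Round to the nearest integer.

G = 176 + 0.57 × (248 − 176) = 217.04 → 217

217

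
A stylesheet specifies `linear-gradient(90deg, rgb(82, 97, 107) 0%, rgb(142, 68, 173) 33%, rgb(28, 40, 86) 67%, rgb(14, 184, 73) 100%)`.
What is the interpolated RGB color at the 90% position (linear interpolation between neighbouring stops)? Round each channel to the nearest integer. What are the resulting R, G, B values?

90% lies between the 67% and 100% stops, so the local fraction is t = (90 − 67)/(100 − 67) = 23/33 ≈ 0.697.
R = 28 + 0.697 × (14 − 28) = 18.242 → 18
G = 40 + 0.697 × (184 − 40) = 140.368 → 140
B = 86 + 0.697 × (73 − 86) = 76.939 → 77

(18, 140, 77)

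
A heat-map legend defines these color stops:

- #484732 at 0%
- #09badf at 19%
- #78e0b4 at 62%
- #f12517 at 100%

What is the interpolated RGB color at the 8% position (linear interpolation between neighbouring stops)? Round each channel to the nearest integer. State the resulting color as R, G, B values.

(45, 119, 123)

8% lies between the 0% and 19% stops, so the local fraction is t = (8 − 0)/(19 − 0) = 8/19 ≈ 0.4211.
#484732 → (72, 71, 50); #09badf → (9, 186, 223).
R = 72 + 0.4211 × (9 − 72) = 45.471 → 45
G = 71 + 0.4211 × (186 − 71) = 119.427 → 119
B = 50 + 0.4211 × (223 − 50) = 122.85 → 123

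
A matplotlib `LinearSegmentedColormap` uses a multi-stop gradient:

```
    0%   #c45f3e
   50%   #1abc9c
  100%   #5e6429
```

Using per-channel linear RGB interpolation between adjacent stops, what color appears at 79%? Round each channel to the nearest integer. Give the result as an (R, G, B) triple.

(65, 137, 89)

79% lies between the 50% and 100% stops, so the local fraction is t = (79 − 50)/(100 − 50) = 29/50 ≈ 0.58.
#1abc9c → (26, 188, 156); #5e6429 → (94, 100, 41).
R = 26 + 0.58 × (94 − 26) = 65.44 → 65
G = 188 + 0.58 × (100 − 188) = 136.96 → 137
B = 156 + 0.58 × (41 − 156) = 89.3 → 89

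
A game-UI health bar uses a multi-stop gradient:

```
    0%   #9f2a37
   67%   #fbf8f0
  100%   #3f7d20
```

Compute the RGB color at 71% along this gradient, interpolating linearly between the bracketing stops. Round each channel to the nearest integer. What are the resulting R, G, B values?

71% lies between the 67% and 100% stops, so the local fraction is t = (71 − 67)/(100 − 67) = 4/33 ≈ 0.1212.
#fbf8f0 → (251, 248, 240); #3f7d20 → (63, 125, 32).
R = 251 + 0.1212 × (63 − 251) = 228.214 → 228
G = 248 + 0.1212 × (125 − 248) = 233.092 → 233
B = 240 + 0.1212 × (32 − 240) = 214.79 → 215

(228, 233, 215)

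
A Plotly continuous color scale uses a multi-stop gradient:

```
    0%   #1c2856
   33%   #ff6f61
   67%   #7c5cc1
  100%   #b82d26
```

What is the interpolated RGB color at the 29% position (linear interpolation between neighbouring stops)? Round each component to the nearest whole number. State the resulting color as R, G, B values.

(227, 102, 96)

29% lies between the 0% and 33% stops, so the local fraction is t = (29 − 0)/(33 − 0) = 29/33 ≈ 0.8788.
#1c2856 → (28, 40, 86); #ff6f61 → (255, 111, 97).
R = 28 + 0.8788 × (255 − 28) = 227.488 → 227
G = 40 + 0.8788 × (111 − 40) = 102.395 → 102
B = 86 + 0.8788 × (97 − 86) = 95.667 → 96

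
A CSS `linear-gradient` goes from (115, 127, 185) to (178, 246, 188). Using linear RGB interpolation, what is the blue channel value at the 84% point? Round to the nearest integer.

188

B = 185 + 0.84 × (188 − 185) = 187.52 → 188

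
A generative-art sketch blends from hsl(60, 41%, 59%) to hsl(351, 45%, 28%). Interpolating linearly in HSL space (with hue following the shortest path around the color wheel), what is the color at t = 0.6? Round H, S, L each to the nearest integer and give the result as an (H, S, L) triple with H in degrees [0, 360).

Hue: 351 − 60 = 291°, but |291| > 180 so the shorter arc goes the other way: Δh = 291 − 360 = -69°.
H = 60 + 0.6 × (-69) = 18.6 → 19°
S = 41 + 0.6 × (45 − 41) = 43.4 → 43%
L = 59 + 0.6 × (28 − 59) = 40.4 → 40%

(19, 43, 40)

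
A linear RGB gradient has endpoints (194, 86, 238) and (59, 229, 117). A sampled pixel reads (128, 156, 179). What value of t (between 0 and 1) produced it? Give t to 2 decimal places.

Invert the lerp on the G channel (largest span, 143): t = (156 − 86) / (229 − 86) = 70/143 = 0.48951.
Check on R: (128 − 194)/(59 − 194) = 0.4889 ✓

0.49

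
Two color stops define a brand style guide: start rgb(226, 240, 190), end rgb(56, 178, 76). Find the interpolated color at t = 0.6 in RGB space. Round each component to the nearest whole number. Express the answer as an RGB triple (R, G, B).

R = 226 + 0.6 × (56 − 226) = 226 + 0.6 × -170 = 124 → 124
G = 240 + 0.6 × (178 − 240) = 240 + 0.6 × -62 = 202.8 → 203
B = 190 + 0.6 × (76 − 190) = 190 + 0.6 × -114 = 121.6 → 122

(124, 203, 122)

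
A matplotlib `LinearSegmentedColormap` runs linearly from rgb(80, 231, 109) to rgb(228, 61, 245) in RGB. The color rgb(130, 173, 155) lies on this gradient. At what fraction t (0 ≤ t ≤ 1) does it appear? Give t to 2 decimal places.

Invert the lerp on the G channel (largest span, 170): t = (173 − 231) / (61 − 231) = -58/-170 = 0.34118.
Check on R: (130 − 80)/(228 − 80) = 0.3378 ✓

0.34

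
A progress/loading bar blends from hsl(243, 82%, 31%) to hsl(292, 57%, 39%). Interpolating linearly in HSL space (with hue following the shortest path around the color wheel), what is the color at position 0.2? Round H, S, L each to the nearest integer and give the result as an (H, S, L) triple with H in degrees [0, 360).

(253, 77, 33)

Hue arc: Δh = 292 − 243 = 49° (|Δh| ≤ 180, already the shorter path).
H = 243 + 0.2 × (49) = 252.8 → 253°
S = 82 + 0.2 × (57 − 82) = 77 → 77%
L = 31 + 0.2 × (39 − 31) = 32.6 → 33%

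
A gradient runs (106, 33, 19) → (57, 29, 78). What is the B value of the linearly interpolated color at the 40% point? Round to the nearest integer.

B = 19 + 0.4 × (78 − 19) = 42.6 → 43

43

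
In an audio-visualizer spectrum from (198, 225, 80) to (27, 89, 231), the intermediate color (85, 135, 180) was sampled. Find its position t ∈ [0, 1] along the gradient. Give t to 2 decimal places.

0.66

Invert the lerp on the R channel (largest span, 171): t = (85 − 198) / (27 − 198) = -113/-171 = 0.66082.
Check on G: (135 − 225)/(89 − 225) = 0.6618 ✓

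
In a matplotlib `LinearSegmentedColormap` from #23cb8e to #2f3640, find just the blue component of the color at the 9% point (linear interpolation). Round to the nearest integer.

B₁ = 142 (from #23cb8e), B₂ = 64 (from #2f3640).
B = 142 + 0.09 × (64 − 142) = 134.98 → 135

135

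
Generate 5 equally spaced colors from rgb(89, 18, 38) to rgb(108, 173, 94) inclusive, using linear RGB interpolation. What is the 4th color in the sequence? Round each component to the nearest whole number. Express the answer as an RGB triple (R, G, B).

With 5 swatches and endpoints inclusive, swatch 4 sits at t = (4 − 1)/(5 − 1) = 3/4 ≈ 0.75.
R = 89 + 0.75 × (108 − 89) = 103.25 → 103
G = 18 + 0.75 × (173 − 18) = 134.25 → 134
B = 38 + 0.75 × (94 − 38) = 80 → 80

(103, 134, 80)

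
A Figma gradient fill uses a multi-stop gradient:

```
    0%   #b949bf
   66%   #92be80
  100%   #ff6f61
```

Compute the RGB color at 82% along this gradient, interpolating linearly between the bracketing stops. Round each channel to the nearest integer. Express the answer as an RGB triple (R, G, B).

82% lies between the 66% and 100% stops, so the local fraction is t = (82 − 66)/(100 − 66) = 16/34 ≈ 0.4706.
#92be80 → (146, 190, 128); #ff6f61 → (255, 111, 97).
R = 146 + 0.4706 × (255 − 146) = 197.295 → 197
G = 190 + 0.4706 × (111 − 190) = 152.823 → 153
B = 128 + 0.4706 × (97 − 128) = 113.411 → 113

(197, 153, 113)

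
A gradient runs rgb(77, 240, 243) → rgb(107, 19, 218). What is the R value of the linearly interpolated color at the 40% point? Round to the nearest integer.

89

R = 77 + 0.4 × (107 − 77) = 89 → 89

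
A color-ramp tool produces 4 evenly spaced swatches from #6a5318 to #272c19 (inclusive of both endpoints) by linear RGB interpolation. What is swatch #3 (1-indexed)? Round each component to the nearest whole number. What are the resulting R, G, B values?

(61, 57, 25)

With 4 swatches and endpoints inclusive, swatch 3 sits at t = (3 − 1)/(4 − 1) = 2/3 ≈ 0.6667.
#6a5318 → (106, 83, 24); #272c19 → (39, 44, 25).
R = 106 + 0.6667 × (39 − 106) = 61.331 → 61
G = 83 + 0.6667 × (44 − 83) = 56.999 → 57
B = 24 + 0.6667 × (25 − 24) = 24.667 → 25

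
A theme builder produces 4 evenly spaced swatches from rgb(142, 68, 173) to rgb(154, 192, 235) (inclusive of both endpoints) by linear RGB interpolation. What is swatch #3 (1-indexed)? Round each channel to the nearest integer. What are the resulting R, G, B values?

(150, 151, 214)

With 4 swatches and endpoints inclusive, swatch 3 sits at t = (3 − 1)/(4 − 1) = 2/3 ≈ 0.6667.
R = 142 + 0.6667 × (154 − 142) = 150 → 150
G = 68 + 0.6667 × (192 − 68) = 150.671 → 151
B = 173 + 0.6667 × (235 − 173) = 214.335 → 214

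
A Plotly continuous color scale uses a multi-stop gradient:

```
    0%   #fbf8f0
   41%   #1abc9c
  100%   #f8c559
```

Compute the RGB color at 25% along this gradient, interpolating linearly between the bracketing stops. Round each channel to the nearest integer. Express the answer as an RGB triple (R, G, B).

25% lies between the 0% and 41% stops, so the local fraction is t = (25 − 0)/(41 − 0) = 25/41 ≈ 0.6098.
#fbf8f0 → (251, 248, 240); #1abc9c → (26, 188, 156).
R = 251 + 0.6098 × (26 − 251) = 113.795 → 114
G = 248 + 0.6098 × (188 − 248) = 211.412 → 211
B = 240 + 0.6098 × (156 − 240) = 188.777 → 189

(114, 211, 189)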